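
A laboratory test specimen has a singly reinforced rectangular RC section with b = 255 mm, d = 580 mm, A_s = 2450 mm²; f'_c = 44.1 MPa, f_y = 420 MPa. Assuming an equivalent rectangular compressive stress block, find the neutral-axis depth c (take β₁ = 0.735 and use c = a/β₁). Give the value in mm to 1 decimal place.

c ≈ 146.5 mm

T = A_s f_y = 2450 × 420 = 1029000 N = 1029 kN.
Setting C = 0.85 f'_c a b equal to T: a = 1029000/(0.85 × 44.1 × 255) = 107.651 mm.
With β₁ = 0.735, c = a/β₁ = 107.651/0.735 = 146.5 mm.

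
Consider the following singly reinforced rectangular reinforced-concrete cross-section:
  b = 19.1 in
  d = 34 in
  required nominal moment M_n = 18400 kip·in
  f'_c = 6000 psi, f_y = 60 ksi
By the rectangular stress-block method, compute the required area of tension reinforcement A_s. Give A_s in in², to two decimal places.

From M_n = 0.85 f'_c a b (d − a/2):
a = d − √(d² − 2M_n/(0.85 f'_c b)) = 34 − √(34² − 2 × 18400/(0.85 × 6 × 19.1)) = 6.103 in.
A_s = 0.85 f'_c a b / f_y = 0.85 × 6 × 6.103 × 19.1 / 60 = 9.908 in².

A_s ≈ 9.91 in²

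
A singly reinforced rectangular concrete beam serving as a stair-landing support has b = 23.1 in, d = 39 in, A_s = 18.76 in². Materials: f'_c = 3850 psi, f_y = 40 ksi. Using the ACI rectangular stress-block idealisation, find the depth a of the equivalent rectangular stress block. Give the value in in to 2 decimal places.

T = A_s f_y = 18.76 × 40 = 750.4 kips.
a = T/(0.85 f'_c b) = 750.4/(0.85 × 3.85 × 23.1) = 9.93 in.

a ≈ 9.93 in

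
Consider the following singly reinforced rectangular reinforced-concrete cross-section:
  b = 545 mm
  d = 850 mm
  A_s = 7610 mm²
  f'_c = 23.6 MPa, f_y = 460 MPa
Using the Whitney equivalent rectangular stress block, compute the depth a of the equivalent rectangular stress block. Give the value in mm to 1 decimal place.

a ≈ 320.2 mm

T = A_s f_y = 7610 × 460 = 3500600 N = 3500.6 kN.
Setting C = 0.85 f'_c a b equal to T: a = 3500600/(0.85 × 23.6 × 545) = 320.2 mm.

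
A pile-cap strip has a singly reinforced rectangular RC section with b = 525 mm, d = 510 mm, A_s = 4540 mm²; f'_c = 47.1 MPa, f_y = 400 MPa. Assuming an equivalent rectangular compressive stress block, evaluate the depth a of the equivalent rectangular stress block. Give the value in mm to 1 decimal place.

a ≈ 86.4 mm

T = A_s f_y = 4540 × 400 = 1816000 N = 1816 kN.
Setting C = 0.85 f'_c a b equal to T: a = 1816000/(0.85 × 47.1 × 525) = 86.4 mm.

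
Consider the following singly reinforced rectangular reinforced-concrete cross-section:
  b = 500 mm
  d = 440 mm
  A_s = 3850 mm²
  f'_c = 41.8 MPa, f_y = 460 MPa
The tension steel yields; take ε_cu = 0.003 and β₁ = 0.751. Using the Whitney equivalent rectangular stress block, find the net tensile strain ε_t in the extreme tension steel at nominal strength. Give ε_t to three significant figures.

a = A_s f_y/(0.85 f'_c b) = 99.69 mm.
β₁ = 0.751, so c = a/β₁ = 99.69/0.751 = 132.74 mm.
From the linear strain diagram with ε_cu = 0.003: ε_t = 0.003 (d − c)/c = 0.003 × (440 − 132.74)/132.74 = 0.00694.
Since ε_t ≥ 0.005, the section is tension-controlled.

ε_t ≈ 0.00694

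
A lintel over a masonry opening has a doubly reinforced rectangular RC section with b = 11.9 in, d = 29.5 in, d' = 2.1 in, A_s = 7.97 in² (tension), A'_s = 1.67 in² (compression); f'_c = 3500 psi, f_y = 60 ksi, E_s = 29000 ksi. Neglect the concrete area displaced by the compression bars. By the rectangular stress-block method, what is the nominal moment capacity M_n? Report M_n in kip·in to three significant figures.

M_n ≈ 11900 kip·in

Assume both steels yield.
a = (A_s − A'_s) f_y/(0.85 f'_c b) = (7.97 − 1.67) × 60/(0.85 × 3.5 × 11.9) = 10.677 in.
c = a/β₁ = 10.677/0.85 = 12.561 in; ε'_s = 0.003(c − d')/c = 0.0025 ≥ ε_y = 0.0021, so the compression steel yields.
M_n = (A_s − A'_s) f_y (d − a/2) + A'_s f_y (d − d') = 378 × (29.5 − 5.3385) + 100.2 × (29.5 − 2.1) = 9133.0 + 2745.5 = 11878.5 kip·in.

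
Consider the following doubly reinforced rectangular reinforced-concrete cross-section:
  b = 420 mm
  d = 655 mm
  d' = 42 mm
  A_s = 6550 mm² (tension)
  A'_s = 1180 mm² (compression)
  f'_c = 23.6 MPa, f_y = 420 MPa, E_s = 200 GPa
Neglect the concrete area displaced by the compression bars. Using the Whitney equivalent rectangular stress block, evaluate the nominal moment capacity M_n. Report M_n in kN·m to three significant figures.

Assume both tension and compression steel yield.
Net tension couple steel: A_s − A'_s = 5370 mm².
a = (A_s − A'_s) f_y / (0.85 f'_c b) = 2255400/(0.85 × 23.6 × 420) = 267.70 mm.
c = a/β₁ = 267.70/0.85 = 314.94 mm; ε'_s = 0.003(c − d')/c = 0.0026 ≥ f_y/E_s = 0.0021, so compression steel does yield.
M_n = (A_s − A'_s) f_y (d − a/2) + A'_s f_y (d − d') = [2255400 × (655 − 133.85) + 495600 × (655 − 42)] × 10⁻⁶ = 1175.40 + 303.80 = 1479.20 kN·m.

M_n ≈ 1480 kN·m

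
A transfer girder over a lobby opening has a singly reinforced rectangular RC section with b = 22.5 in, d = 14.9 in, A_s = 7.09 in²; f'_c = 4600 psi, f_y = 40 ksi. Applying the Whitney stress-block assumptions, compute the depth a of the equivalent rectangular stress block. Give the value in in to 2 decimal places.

a ≈ 3.22 in

T = A_s f_y = 7.09 × 40 = 283.6 kips.
a = T/(0.85 f'_c b) = 283.6/(0.85 × 4.6 × 22.5) = 3.22 in.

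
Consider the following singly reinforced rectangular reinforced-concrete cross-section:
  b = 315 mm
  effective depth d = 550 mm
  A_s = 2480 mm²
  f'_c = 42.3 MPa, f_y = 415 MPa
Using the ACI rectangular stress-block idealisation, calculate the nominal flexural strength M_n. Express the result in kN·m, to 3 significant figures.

M_n ≈ 519 kN·m

T = A_s f_y = 2480 × 415 = 1029200 N = 1029.2 kN.
From C = T: a = T/(0.85 f'_c b) = 1029200/(0.85 × 42.3 × 315) = 90.87 mm.
M_n = T(d − a/2) = 1029.2 kN × (550 − 45.435) mm = 519.30 kN·m.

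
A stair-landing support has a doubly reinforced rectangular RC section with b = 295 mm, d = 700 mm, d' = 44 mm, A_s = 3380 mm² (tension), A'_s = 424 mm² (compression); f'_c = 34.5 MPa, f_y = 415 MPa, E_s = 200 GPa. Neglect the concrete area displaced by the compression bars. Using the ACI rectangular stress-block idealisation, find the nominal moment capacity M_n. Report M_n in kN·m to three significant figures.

M_n ≈ 887 kN·m

Assume both tension and compression steel yield.
Net tension couple steel: A_s − A'_s = 2956 mm².
a = (A_s − A'_s) f_y / (0.85 f'_c b) = 1226740/(0.85 × 34.5 × 295) = 141.81 mm.
c = a/β₁ = 141.81/0.804 = 176.38 mm; ε'_s = 0.003(c − d')/c = 0.0023 ≥ f_y/E_s = 0.0021, so compression steel does yield.
M_n = (A_s − A'_s) f_y (d − a/2) + A'_s f_y (d − d') = [1226740 × (700 − 70.905) + 175960 × (700 − 44)] × 10⁻⁶ = 771.74 + 115.43 = 887.17 kN·m.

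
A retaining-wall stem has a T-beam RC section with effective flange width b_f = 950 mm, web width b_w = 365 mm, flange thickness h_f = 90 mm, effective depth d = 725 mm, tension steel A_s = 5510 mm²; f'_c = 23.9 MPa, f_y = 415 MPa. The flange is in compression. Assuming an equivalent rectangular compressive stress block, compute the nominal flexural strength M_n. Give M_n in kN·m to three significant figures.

Tension: T = A_s f_y = 5510 × 415 = 2286650 N.
Try a within the flange: a = T/(0.85 f'_c b_f) = 2286650/(0.85 × 23.9 × 950) = 118.48 mm.
a = 118.48 > h_f = 90 mm: the block extends into the web. Split into flange-overhang and web parts.
C_f = 0.85 f'_c (b_f − b_w) h_f = 0.85 × 23.9 × (950 − 365) × 90 = 1069585 N.
Remaining web compression depth: a_w = (T − C_f)/(0.85 f'_c b_w) = (2286650 − 1069585)/(0.85 × 23.9 × 365) = 164.14 mm.
M_n = C_f(d − h_f/2) + (T − C_f)(d − a_w/2) = 1069585 × (725 − 45) + 1217065 × (725 − 82.07) = 727.32 + 782.49 = 1509.81 × 10⁶ N·mm.
M_n = 1509.81 kN·m.

M_n ≈ 1510 kN·m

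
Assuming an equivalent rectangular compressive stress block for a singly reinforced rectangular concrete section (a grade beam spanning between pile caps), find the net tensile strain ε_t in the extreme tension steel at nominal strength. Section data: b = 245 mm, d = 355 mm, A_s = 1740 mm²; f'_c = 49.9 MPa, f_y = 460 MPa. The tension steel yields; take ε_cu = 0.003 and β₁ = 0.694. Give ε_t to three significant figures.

ε_t ≈ 0.00660

a = A_s f_y/(0.85 f'_c b) = 77.02 mm.
β₁ = 0.694, so c = a/β₁ = 77.02/0.694 = 110.98 mm.
From the linear strain diagram with ε_cu = 0.003: ε_t = 0.003 (d − c)/c = 0.003 × (355 − 110.98)/110.98 = 0.00660.
Since ε_t ≥ 0.005, the section is tension-controlled.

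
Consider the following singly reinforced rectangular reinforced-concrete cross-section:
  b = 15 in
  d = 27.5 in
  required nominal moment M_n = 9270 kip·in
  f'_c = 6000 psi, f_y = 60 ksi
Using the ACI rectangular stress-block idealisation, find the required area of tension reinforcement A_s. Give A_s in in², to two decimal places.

A_s ≈ 6.16 in²

From M_n = 0.85 f'_c a b (d − a/2):
a = d − √(d² − 2M_n/(0.85 f'_c b)) = 27.5 − √(27.5² − 2 × 9270/(0.85 × 6 × 15)) = 4.831 in.
A_s = 0.85 f'_c a b / f_y = 0.85 × 6 × 4.831 × 15 / 60 = 6.160 in².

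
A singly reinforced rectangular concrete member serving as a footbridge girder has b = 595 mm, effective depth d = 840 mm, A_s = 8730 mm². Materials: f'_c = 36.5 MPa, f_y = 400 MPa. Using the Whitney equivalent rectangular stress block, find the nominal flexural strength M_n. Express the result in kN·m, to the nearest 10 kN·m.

M_n ≈ 2600 kN·m

T = A_s f_y = 8730 × 400 = 3492000 N = 3492 kN.
From C = T: a = T/(0.85 f'_c b) = 3492000/(0.85 × 36.5 × 595) = 189.17 mm.
M_n = T(d − a/2) = 3492 kN × (840 − 94.585) mm = 2602.99 kN·m.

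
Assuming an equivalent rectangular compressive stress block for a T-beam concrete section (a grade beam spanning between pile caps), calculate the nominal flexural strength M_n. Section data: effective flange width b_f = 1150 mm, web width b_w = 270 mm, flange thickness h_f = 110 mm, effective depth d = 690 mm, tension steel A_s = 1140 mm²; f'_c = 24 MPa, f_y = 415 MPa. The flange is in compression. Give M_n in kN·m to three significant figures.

M_n ≈ 322 kN·m

Tension: T = A_s f_y = 1140 × 415 = 473100 N.
Try a within the flange: a = T/(0.85 f'_c b_f) = 473100/(0.85 × 24 × 1150) = 20.17 mm.
Since a = 20.17 ≤ h_f = 110 mm, the stress block lies entirely in the flange; analyse as a rectangular beam of width b_f.
M_n = T(d − a/2) = 473100 × (690 − 10.085) = 321.67 × 10⁶ N·mm.
M_n = 321.67 kN·m.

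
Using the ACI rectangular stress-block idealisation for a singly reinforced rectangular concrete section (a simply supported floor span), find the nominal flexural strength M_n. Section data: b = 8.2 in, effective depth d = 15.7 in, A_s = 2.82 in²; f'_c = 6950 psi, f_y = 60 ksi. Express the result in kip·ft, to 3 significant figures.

M_n ≈ 197 kip·ft

T = A_s f_y = 2.82 × 60 = 169.2 kips.
a = T/(0.85 f'_c b) = 169.2/(0.85 × 6.95 × 8.2) = 3.493 in.
M_n = T(d − a/2) = 169.2 × (15.7 − 1.7465) = 2360.9 kip·in = 2360.9/12 = 196.74 kip·ft.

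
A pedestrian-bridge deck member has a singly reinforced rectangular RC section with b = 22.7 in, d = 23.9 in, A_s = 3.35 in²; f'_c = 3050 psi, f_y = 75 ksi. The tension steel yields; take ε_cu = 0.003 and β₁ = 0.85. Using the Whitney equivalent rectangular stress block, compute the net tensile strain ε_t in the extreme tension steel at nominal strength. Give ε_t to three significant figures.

ε_t ≈ 0.0113

a = A_s f_y/(0.85 f'_c b) = 4.269 in.
β₁ = 0.85, so c = a/β₁ = 4.269/0.85 = 5.022 in.
From the linear strain diagram with ε_cu = 0.003: ε_t = 0.003 (d − c)/c = 0.003 × (23.9 − 5.022)/5.022 = 0.0113.
Since ε_t ≥ 0.005, the section is tension-controlled.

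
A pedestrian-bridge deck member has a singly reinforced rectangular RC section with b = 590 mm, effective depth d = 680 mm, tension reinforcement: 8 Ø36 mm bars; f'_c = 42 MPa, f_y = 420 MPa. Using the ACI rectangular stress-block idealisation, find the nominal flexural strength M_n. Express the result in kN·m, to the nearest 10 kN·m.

A_s = 8 × 1018 = 8144 mm².
T = A_s f_y = 8144 × 420 = 3420480 N = 3420.48 kN.
From C = T: a = T/(0.85 f'_c b) = 3420480/(0.85 × 42 × 590) = 162.39 mm.
M_n = T(d − a/2) = 3420.48 kN × (680 − 81.195) mm = 2048.20 kN·m.

M_n ≈ 2050 kN·m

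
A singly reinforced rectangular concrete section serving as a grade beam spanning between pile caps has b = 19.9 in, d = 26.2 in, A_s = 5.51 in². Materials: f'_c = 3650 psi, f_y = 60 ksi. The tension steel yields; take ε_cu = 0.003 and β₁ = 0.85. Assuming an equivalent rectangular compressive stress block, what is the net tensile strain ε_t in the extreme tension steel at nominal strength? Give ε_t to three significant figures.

ε_t ≈ 0.00948

a = A_s f_y/(0.85 f'_c b) = 5.355 in.
β₁ = 0.85, so c = a/β₁ = 5.355/0.85 = 6.300 in.
From the linear strain diagram with ε_cu = 0.003: ε_t = 0.003 (d − c)/c = 0.003 × (26.2 − 6.300)/6.300 = 0.00948.
Since ε_t ≥ 0.005, the section is tension-controlled.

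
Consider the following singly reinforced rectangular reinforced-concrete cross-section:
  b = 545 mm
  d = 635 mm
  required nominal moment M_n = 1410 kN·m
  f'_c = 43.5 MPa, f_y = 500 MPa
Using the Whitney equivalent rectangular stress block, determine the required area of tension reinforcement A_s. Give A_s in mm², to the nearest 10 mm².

A_s ≈ 4910 mm²

With M_n = 0.85 f'_c a b (d − a/2), solve the quadratic for a:
a = d − √(d² − 2M_n/(0.85 f'_c b)) = 635 − √(635² − 2 × 1410×10⁶/(0.85 × 43.5 × 545)) = 121.89 mm.
A_s = 0.85 f'_c a b / f_y = 0.85 × 43.5 × 121.89 × 545 / 500 = 4912.5 mm².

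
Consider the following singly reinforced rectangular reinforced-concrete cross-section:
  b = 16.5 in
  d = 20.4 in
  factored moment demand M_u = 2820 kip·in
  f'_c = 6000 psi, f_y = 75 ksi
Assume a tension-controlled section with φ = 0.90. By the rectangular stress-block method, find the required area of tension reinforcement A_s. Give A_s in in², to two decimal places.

A_s ≈ 2.15 in²

M_n = M_u/φ = 2820/0.90 = 3133.33 kip·in.
From M_n = 0.85 f'_c a b (d − a/2):
a = d − √(d² − 2M_n/(0.85 f'_c b)) = 20.4 − √(20.4² − 2 × 3133.33/(0.85 × 6 × 16.5)) = 1.915 in.
A_s = 0.85 f'_c a b / f_y = 0.85 × 6 × 1.915 × 16.5 / 75 = 2.149 in².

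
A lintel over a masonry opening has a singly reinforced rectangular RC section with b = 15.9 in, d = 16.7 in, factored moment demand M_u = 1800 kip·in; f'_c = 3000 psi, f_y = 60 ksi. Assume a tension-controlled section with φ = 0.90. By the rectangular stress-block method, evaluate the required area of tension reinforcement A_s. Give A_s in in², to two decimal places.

A_s ≈ 2.21 in²

M_n = M_u/φ = 1800/0.90 = 2000 kip·in.
From M_n = 0.85 f'_c a b (d − a/2):
a = d − √(d² − 2M_n/(0.85 f'_c b)) = 16.7 − √(16.7² − 2 × 2000/(0.85 × 3 × 15.9)) = 3.275 in.
A_s = 0.85 f'_c a b / f_y = 0.85 × 3 × 3.275 × 15.9 / 60 = 2.213 in².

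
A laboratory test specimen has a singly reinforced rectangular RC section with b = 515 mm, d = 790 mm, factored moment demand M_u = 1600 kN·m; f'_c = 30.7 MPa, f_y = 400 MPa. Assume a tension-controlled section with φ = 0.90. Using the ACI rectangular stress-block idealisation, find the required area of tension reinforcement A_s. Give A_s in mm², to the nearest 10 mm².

A_s ≈ 6400 mm²

M_n = M_u/φ = 1600/0.90 = 1777.78 kN·m.
With M_n = 0.85 f'_c a b (d − a/2), solve the quadratic for a:
a = d − √(d² − 2M_n/(0.85 f'_c b)) = 790 − √(790² − 2 × 1777.78×10⁶/(0.85 × 30.7 × 515)) = 190.39 mm.
A_s = 0.85 f'_c a b / f_y = 0.85 × 30.7 × 190.39 × 515 / 400 = 6396.6 mm².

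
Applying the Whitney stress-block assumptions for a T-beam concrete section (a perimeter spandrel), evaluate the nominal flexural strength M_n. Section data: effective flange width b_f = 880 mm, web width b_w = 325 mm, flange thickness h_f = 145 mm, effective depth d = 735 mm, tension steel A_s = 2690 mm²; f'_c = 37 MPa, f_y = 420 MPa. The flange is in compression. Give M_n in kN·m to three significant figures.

M_n ≈ 807 kN·m

Tension: T = A_s f_y = 2690 × 420 = 1129800 N.
Try a within the flange: a = T/(0.85 f'_c b_f) = 1129800/(0.85 × 37 × 880) = 40.82 mm.
Since a = 40.82 ≤ h_f = 145 mm, the stress block lies entirely in the flange; analyse as a rectangular beam of width b_f.
M_n = T(d − a/2) = 1129800 × (735 − 20.41) = 807.34 × 10⁶ N·mm.
M_n = 807.34 kN·m.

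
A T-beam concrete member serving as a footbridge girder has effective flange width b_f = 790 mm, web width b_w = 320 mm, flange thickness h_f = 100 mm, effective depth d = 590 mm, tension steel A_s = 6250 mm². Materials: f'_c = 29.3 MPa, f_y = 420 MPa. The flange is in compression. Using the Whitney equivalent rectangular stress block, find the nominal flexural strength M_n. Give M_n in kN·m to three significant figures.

M_n ≈ 1360 kN·m

Tension: T = A_s f_y = 6250 × 420 = 2625000 N.
Try a within the flange: a = T/(0.85 f'_c b_f) = 2625000/(0.85 × 29.3 × 790) = 133.42 mm.
a = 133.42 > h_f = 100 mm: the block extends into the web. Split into flange-overhang and web parts.
C_f = 0.85 f'_c (b_f − b_w) h_f = 0.85 × 29.3 × (790 − 320) × 100 = 1170535 N.
Remaining web compression depth: a_w = (T − C_f)/(0.85 f'_c b_w) = (2625000 − 1170535)/(0.85 × 29.3 × 320) = 182.50 mm.
M_n = C_f(d − h_f/2) + (T − C_f)(d − a_w/2) = 1170535 × (590 − 50) + 1454465 × (590 − 91.25) = 632.09 + 725.41 = 1357.50 × 10⁶ N·mm.
M_n = 1357.50 kN·m.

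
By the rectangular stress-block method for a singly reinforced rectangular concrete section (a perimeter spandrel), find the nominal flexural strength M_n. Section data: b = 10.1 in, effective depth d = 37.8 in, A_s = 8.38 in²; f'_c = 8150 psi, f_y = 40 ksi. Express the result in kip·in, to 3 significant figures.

T = A_s f_y = 8.38 × 40 = 335.2 kips.
a = T/(0.85 f'_c b) = 335.2/(0.85 × 8.15 × 10.1) = 4.791 in.
M_n = T(d − a/2) = 335.2 × (37.8 − 2.3955) = 11867.6 kip·in.

M_n ≈ 11900 kip·in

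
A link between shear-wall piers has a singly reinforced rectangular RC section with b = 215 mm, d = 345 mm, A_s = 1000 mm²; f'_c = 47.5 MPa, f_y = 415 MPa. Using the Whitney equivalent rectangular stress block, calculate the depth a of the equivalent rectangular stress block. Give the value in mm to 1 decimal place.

T = A_s f_y = 1000 × 415 = 415000 N = 415 kN.
Setting C = 0.85 f'_c a b equal to T: a = 415000/(0.85 × 47.5 × 215) = 47.8 mm.

a ≈ 47.8 mm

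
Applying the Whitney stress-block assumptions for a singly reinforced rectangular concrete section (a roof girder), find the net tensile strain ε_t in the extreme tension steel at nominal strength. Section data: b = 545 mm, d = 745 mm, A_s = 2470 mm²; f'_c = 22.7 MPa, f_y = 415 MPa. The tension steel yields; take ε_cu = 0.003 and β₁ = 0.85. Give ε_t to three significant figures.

ε_t ≈ 0.0165

a = A_s f_y/(0.85 f'_c b) = 97.48 mm.
β₁ = 0.85, so c = a/β₁ = 97.48/0.85 = 114.68 mm.
From the linear strain diagram with ε_cu = 0.003: ε_t = 0.003 (d − c)/c = 0.003 × (745 − 114.68)/114.68 = 0.0165.
Since ε_t ≥ 0.005, the section is tension-controlled.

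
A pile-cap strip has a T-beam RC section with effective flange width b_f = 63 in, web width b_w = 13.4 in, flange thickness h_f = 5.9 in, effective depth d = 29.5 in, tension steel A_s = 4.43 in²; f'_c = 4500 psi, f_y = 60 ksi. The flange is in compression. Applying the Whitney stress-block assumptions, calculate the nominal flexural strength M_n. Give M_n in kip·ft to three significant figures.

M_n ≈ 641 kip·ft

Tension: T = A_s f_y = 4.43 × 60 = 265.8 kips.
Try a within the flange: a = T/(0.85 f'_c b_f) = 265.8/(0.85 × 4.5 × 63) = 1.103 in.
Since a = 1.103 ≤ h_f = 5.9 in, the stress block lies entirely in the flange; analyse as a rectangular beam of width b_f.
M_n = T(d − a/2) = 265.8 × (29.5 − 0.5515) = 7694.5 kip·in.
M_n = 7694.5/12 = 641.21 kip·ft.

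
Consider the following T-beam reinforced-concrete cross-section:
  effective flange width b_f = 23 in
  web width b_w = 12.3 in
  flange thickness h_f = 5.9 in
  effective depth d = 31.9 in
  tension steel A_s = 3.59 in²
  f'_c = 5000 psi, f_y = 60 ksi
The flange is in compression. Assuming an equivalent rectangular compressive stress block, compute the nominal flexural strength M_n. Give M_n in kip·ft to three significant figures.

M_n ≈ 553 kip·ft

Tension: T = A_s f_y = 3.59 × 60 = 215.4 kips.
Try a within the flange: a = T/(0.85 f'_c b_f) = 215.4/(0.85 × 5 × 23) = 2.204 in.
Since a = 2.204 ≤ h_f = 5.9 in, the stress block lies entirely in the flange; analyse as a rectangular beam of width b_f.
M_n = T(d − a/2) = 215.4 × (31.9 − 1.102) = 6633.9 kip·in.
M_n = 6633.9/12 = 552.83 kip·ft.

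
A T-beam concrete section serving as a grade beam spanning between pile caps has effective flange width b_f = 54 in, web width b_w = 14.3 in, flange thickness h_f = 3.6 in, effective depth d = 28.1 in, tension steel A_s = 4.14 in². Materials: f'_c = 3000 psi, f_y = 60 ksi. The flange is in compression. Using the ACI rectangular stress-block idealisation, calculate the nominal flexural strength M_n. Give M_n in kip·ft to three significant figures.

M_n ≈ 563 kip·ft

Tension: T = A_s f_y = 4.14 × 60 = 248.4 kips.
Try a within the flange: a = T/(0.85 f'_c b_f) = 248.4/(0.85 × 3 × 54) = 1.804 in.
Since a = 1.804 ≤ h_f = 3.6 in, the stress block lies entirely in the flange; analyse as a rectangular beam of width b_f.
M_n = T(d − a/2) = 248.4 × (28.1 − 0.902) = 6756.0 kip·in.
M_n = 6756.0/12 = 563.00 kip·ft.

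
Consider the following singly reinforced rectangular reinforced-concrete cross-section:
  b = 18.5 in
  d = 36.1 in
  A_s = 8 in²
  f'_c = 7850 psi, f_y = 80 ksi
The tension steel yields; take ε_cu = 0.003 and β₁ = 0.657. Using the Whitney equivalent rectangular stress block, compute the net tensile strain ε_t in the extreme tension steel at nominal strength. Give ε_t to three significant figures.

a = A_s f_y/(0.85 f'_c b) = 5.185 in.
β₁ = 0.657, so c = a/β₁ = 5.185/0.657 = 7.892 in.
From the linear strain diagram with ε_cu = 0.003: ε_t = 0.003 (d − c)/c = 0.003 × (36.1 − 7.892)/7.892 = 0.0107.
Since ε_t ≥ 0.005, the section is tension-controlled.

ε_t ≈ 0.0107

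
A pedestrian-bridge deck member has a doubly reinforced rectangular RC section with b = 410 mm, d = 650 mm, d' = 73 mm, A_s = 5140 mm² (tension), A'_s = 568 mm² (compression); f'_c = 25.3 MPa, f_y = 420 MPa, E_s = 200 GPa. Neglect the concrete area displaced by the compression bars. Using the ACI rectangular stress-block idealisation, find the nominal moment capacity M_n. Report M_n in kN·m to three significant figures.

M_n ≈ 1180 kN·m

Assume both tension and compression steel yield.
Net tension couple steel: A_s − A'_s = 4572 mm².
a = (A_s − A'_s) f_y / (0.85 f'_c b) = 1920240/(0.85 × 25.3 × 410) = 217.79 mm.
c = a/β₁ = 217.79/0.85 = 256.22 mm; ε'_s = 0.003(c − d')/c = 0.0021 ≥ f_y/E_s = 0.0021, so compression steel does yield.
M_n = (A_s − A'_s) f_y (d − a/2) + A'_s f_y (d − d') = [1920240 × (650 − 108.895) + 238560 × (650 − 73)] × 10⁻⁶ = 1039.05 + 137.65 = 1176.70 kN·m.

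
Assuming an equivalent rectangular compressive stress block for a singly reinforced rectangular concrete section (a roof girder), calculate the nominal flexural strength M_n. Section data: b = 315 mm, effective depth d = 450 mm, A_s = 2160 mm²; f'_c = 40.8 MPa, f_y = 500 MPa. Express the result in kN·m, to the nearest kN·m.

M_n ≈ 433 kN·m

T = A_s f_y = 2160 × 500 = 1080000 N = 1080 kN.
From C = T: a = T/(0.85 f'_c b) = 1080000/(0.85 × 40.8 × 315) = 98.86 mm.
M_n = T(d − a/2) = 1080 kN × (450 − 49.43) mm = 432.62 kN·m.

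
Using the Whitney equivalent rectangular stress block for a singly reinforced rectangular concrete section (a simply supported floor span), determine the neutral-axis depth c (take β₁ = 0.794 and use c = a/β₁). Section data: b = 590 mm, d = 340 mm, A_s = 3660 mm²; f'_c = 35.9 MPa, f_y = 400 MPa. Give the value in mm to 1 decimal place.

c ≈ 102.4 mm

T = A_s f_y = 3660 × 400 = 1464000 N = 1464 kN.
Setting C = 0.85 f'_c a b equal to T: a = 1464000/(0.85 × 35.9 × 590) = 81.316 mm.
With β₁ = 0.794, c = a/β₁ = 81.316/0.794 = 102.4 mm.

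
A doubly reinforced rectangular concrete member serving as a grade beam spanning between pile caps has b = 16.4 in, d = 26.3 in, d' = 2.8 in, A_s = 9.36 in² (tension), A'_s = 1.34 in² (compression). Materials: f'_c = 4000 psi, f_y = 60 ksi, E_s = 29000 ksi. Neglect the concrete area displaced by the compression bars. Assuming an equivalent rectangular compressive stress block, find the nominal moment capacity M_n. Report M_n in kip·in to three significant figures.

M_n ≈ 12500 kip·in

Assume both steels yield.
a = (A_s − A'_s) f_y/(0.85 f'_c b) = (9.36 − 1.34) × 60/(0.85 × 4 × 16.4) = 8.630 in.
c = a/β₁ = 8.630/0.85 = 10.153 in; ε'_s = 0.003(c − d')/c = 0.0022 ≥ ε_y = 0.0021, so the compression steel yields.
M_n = (A_s − A'_s) f_y (d − a/2) + A'_s f_y (d − d') = 481.2 × (26.3 − 4.315) + 80.4 × (26.3 − 2.8) = 10579.2 + 1889.4 = 12468.6 kip·in.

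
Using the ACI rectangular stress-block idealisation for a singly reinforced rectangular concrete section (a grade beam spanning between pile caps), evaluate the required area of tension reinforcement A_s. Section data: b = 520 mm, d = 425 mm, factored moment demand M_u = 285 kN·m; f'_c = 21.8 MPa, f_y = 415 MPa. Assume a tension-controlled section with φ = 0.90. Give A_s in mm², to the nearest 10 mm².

M_n = M_u/φ = 285/0.90 = 316.667 kN·m.
With M_n = 0.85 f'_c a b (d − a/2), solve the quadratic for a:
a = d − √(d² − 2M_n/(0.85 f'_c b)) = 425 − √(425² − 2 × 316.667×10⁶/(0.85 × 21.8 × 520)) = 86.04 mm.
A_s = 0.85 f'_c a b / f_y = 0.85 × 21.8 × 86.04 × 520 / 415 = 1997.7 mm².

A_s ≈ 2000 mm²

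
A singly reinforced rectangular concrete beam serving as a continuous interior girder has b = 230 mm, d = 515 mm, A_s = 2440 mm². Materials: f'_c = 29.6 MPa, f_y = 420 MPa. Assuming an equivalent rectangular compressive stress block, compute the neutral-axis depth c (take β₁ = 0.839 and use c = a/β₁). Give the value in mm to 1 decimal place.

c ≈ 211.1 mm

T = A_s f_y = 2440 × 420 = 1024800 N = 1024.8 kN.
Setting C = 0.85 f'_c a b equal to T: a = 1024800/(0.85 × 29.6 × 230) = 177.093 mm.
With β₁ = 0.839, c = a/β₁ = 177.093/0.839 = 211.1 mm.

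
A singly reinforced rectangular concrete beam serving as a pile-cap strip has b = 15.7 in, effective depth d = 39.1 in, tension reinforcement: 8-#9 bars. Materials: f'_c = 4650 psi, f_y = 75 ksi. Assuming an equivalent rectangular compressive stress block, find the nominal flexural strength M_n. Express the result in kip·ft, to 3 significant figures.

A_s = 8 × 1 = 8 in².
T = A_s f_y = 8 × 75 = 600 kips.
a = T/(0.85 f'_c b) = 600/(0.85 × 4.65 × 15.7) = 9.669 in.
M_n = T(d − a/2) = 600 × (39.1 − 4.8345) = 20559.3 kip·in = 20559.3/12 = 1713.28 kip·ft.

M_n ≈ 1710 kip·ft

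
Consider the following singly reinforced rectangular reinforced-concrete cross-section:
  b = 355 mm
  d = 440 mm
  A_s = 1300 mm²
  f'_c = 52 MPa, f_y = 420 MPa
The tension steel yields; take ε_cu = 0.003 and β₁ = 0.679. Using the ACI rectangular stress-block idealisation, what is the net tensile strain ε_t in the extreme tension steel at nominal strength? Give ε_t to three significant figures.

a = A_s f_y/(0.85 f'_c b) = 34.80 mm.
β₁ = 0.679, so c = a/β₁ = 34.80/0.679 = 51.25 mm.
From the linear strain diagram with ε_cu = 0.003: ε_t = 0.003 (d − c)/c = 0.003 × (440 − 51.25)/51.25 = 0.0228.
Since ε_t ≥ 0.005, the section is tension-controlled.

ε_t ≈ 0.0228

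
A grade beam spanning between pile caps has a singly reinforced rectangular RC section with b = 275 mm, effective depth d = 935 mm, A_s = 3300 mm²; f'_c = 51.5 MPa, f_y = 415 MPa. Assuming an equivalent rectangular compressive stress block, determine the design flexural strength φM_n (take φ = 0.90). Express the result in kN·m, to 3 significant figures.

φM_n ≈ 1080 kN·m

T = A_s f_y = 3300 × 415 = 1369500 N = 1369.5 kN.
From C = T: a = T/(0.85 f'_c b) = 1369500/(0.85 × 51.5 × 275) = 113.76 mm.
M_n = T(d − a/2) = 1369.5 kN × (935 − 56.88) mm = 1202.59 kN·m.
φM_n = 0.90 × 1202.59 = 1082.33 kN·m.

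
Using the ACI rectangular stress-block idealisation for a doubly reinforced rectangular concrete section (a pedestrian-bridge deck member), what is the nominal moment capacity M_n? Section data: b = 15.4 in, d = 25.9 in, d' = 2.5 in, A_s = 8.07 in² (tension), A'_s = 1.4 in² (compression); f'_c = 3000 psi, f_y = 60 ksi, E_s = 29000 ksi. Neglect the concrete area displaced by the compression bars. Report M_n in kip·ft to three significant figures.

M_n ≈ 858 kip·ft

Assume both steels yield.
a = (A_s − A'_s) f_y/(0.85 f'_c b) = (8.07 − 1.4) × 60/(0.85 × 3 × 15.4) = 10.191 in.
c = a/β₁ = 10.191/0.85 = 11.989 in; ε'_s = 0.003(c − d')/c = 0.0024 ≥ ε_y = 0.0021, so the compression steel yields.
M_n = (A_s − A'_s) f_y (d − a/2) + A'_s f_y (d − d') = 400.2 × (25.9 − 5.0955) + 84 × (25.9 − 2.5) = 8326.0 + 1965.6 = 10291.6 kip·in = 10291.6/12 = 857.63 kip·ft.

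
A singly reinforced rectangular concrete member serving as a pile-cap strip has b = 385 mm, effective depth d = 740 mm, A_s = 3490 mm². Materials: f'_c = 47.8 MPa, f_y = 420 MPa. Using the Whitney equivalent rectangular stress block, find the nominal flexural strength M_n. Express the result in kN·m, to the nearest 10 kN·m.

M_n ≈ 1020 kN·m

T = A_s f_y = 3490 × 420 = 1465800 N = 1465.8 kN.
From C = T: a = T/(0.85 f'_c b) = 1465800/(0.85 × 47.8 × 385) = 93.71 mm.
M_n = T(d − a/2) = 1465.8 kN × (740 − 46.855) mm = 1016.01 kN·m.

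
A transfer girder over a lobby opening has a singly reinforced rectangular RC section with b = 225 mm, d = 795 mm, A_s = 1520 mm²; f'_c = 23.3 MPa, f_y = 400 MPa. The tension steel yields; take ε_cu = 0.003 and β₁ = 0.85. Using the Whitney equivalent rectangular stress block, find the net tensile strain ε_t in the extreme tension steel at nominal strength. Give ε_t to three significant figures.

ε_t ≈ 0.0119

a = A_s f_y/(0.85 f'_c b) = 136.44 mm.
β₁ = 0.85, so c = a/β₁ = 136.44/0.85 = 160.52 mm.
From the linear strain diagram with ε_cu = 0.003: ε_t = 0.003 (d − c)/c = 0.003 × (795 − 160.52)/160.52 = 0.0119.
Since ε_t ≥ 0.005, the section is tension-controlled.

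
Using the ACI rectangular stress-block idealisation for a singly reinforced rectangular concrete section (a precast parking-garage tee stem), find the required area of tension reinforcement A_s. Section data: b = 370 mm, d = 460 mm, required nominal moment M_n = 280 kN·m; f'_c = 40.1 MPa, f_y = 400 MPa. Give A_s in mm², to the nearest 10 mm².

With M_n = 0.85 f'_c a b (d − a/2), solve the quadratic for a:
a = d − √(d² − 2M_n/(0.85 f'_c b)) = 460 − √(460² − 2 × 280×10⁶/(0.85 × 40.1 × 370)) = 51.10 mm.
A_s = 0.85 f'_c a b / f_y = 0.85 × 40.1 × 51.10 × 370 / 400 = 1611.1 mm².

A_s ≈ 1610 mm²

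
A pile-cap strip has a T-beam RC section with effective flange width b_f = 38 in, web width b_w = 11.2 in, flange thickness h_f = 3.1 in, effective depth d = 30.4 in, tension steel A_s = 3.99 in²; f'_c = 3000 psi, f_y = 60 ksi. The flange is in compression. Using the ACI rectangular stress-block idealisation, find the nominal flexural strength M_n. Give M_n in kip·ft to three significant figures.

M_n ≈ 582 kip·ft

Tension: T = A_s f_y = 3.99 × 60 = 239.4 kips.
Try a within the flange: a = T/(0.85 f'_c b_f) = 239.4/(0.85 × 3 × 38) = 2.471 in.
Since a = 2.471 ≤ h_f = 3.1 in, the stress block lies entirely in the flange; analyse as a rectangular beam of width b_f.
M_n = T(d − a/2) = 239.4 × (30.4 − 1.2355) = 6982.0 kip·in.
M_n = 6982.0/12 = 581.83 kip·ft.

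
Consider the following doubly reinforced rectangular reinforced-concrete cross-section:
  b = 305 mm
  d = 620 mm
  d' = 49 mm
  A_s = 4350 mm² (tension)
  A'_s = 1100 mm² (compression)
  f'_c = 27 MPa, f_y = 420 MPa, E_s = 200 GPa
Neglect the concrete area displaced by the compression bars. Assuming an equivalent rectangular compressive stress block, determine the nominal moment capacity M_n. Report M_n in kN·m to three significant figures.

Assume both tension and compression steel yield.
Net tension couple steel: A_s − A'_s = 3250 mm².
a = (A_s − A'_s) f_y / (0.85 f'_c b) = 1365000/(0.85 × 27 × 305) = 195.01 mm.
c = a/β₁ = 195.01/0.85 = 229.42 mm; ε'_s = 0.003(c − d')/c = 0.0024 ≥ f_y/E_s = 0.0021, so compression steel does yield.
M_n = (A_s − A'_s) f_y (d − a/2) + A'_s f_y (d − d') = [1365000 × (620 − 97.505) + 462000 × (620 − 49)] × 10⁻⁶ = 713.21 + 263.80 = 977.01 kN·m.

M_n ≈ 977 kN·m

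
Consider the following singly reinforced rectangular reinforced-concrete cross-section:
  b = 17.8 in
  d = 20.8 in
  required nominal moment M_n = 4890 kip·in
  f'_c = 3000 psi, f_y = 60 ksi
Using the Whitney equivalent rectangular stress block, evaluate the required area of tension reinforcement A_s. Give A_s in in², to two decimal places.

A_s ≈ 4.59 in²

From M_n = 0.85 f'_c a b (d − a/2):
a = d − √(d² − 2M_n/(0.85 f'_c b)) = 20.8 − √(20.8² − 2 × 4890/(0.85 × 3 × 17.8)) = 6.063 in.
A_s = 0.85 f'_c a b / f_y = 0.85 × 3 × 6.063 × 17.8 / 60 = 4.587 in².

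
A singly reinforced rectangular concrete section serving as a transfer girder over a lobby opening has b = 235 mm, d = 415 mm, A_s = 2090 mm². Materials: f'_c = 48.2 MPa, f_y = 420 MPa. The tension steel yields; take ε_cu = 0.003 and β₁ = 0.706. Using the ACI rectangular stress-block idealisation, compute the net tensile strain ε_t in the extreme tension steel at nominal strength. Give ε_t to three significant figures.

a = A_s f_y/(0.85 f'_c b) = 91.17 mm.
β₁ = 0.706, so c = a/β₁ = 91.17/0.706 = 129.14 mm.
From the linear strain diagram with ε_cu = 0.003: ε_t = 0.003 (d − c)/c = 0.003 × (415 − 129.14)/129.14 = 0.00664.
Since ε_t ≥ 0.005, the section is tension-controlled.

ε_t ≈ 0.00664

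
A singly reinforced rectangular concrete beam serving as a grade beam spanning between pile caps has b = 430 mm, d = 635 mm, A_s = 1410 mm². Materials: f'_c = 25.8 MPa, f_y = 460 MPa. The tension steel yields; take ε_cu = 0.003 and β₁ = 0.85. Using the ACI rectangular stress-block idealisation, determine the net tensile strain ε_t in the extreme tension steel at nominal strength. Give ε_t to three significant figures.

a = A_s f_y/(0.85 f'_c b) = 68.78 mm.
β₁ = 0.85, so c = a/β₁ = 68.78/0.85 = 80.92 mm.
From the linear strain diagram with ε_cu = 0.003: ε_t = 0.003 (d − c)/c = 0.003 × (635 − 80.92)/80.92 = 0.0205.
Since ε_t ≥ 0.005, the section is tension-controlled.

ε_t ≈ 0.0205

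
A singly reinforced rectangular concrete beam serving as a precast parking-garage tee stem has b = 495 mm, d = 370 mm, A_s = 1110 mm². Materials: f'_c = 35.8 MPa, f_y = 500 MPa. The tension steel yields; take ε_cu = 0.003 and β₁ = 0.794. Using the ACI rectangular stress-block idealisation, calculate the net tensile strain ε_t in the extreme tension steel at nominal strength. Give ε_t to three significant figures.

a = A_s f_y/(0.85 f'_c b) = 36.85 mm.
β₁ = 0.794, so c = a/β₁ = 36.85/0.794 = 46.41 mm.
From the linear strain diagram with ε_cu = 0.003: ε_t = 0.003 (d − c)/c = 0.003 × (370 − 46.41)/46.41 = 0.0209.
Since ε_t ≥ 0.005, the section is tension-controlled.

ε_t ≈ 0.0209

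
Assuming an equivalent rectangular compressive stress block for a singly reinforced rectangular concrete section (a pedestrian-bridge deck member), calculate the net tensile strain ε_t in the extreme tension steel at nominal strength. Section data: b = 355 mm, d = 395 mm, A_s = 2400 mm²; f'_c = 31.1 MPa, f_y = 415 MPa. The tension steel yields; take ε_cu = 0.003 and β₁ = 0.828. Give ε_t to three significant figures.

a = A_s f_y/(0.85 f'_c b) = 106.13 mm.
β₁ = 0.828, so c = a/β₁ = 106.13/0.828 = 128.18 mm.
From the linear strain diagram with ε_cu = 0.003: ε_t = 0.003 (d − c)/c = 0.003 × (395 − 128.18)/128.18 = 0.00624.
Since ε_t ≥ 0.005, the section is tension-controlled.

ε_t ≈ 0.00624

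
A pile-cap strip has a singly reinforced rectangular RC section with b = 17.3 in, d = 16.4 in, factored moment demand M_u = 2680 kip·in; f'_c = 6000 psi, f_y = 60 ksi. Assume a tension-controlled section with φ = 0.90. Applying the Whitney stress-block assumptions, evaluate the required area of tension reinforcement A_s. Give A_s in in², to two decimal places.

M_n = M_u/φ = 2680/0.90 = 2977.78 kip·in.
From M_n = 0.85 f'_c a b (d − a/2):
a = d − √(d² − 2M_n/(0.85 f'_c b)) = 16.4 − √(16.4² − 2 × 2977.78/(0.85 × 6 × 17.3)) = 2.206 in.
A_s = 0.85 f'_c a b / f_y = 0.85 × 6 × 2.206 × 17.3 / 60 = 3.244 in².

A_s ≈ 3.24 in²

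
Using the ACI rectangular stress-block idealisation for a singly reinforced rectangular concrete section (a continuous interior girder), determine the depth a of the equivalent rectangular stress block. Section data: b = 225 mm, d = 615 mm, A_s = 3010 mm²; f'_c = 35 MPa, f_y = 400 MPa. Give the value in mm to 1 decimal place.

a ≈ 179.9 mm

T = A_s f_y = 3010 × 400 = 1204000 N = 1204 kN.
Setting C = 0.85 f'_c a b equal to T: a = 1204000/(0.85 × 35 × 225) = 179.9 mm.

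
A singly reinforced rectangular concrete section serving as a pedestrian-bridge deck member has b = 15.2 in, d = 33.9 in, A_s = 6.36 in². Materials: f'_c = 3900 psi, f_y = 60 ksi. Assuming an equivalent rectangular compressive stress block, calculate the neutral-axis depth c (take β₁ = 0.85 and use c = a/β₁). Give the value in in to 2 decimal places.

T = A_s f_y = 6.36 × 60 = 381.6 kips.
a = T/(0.85 f'_c b) = 381.6/(0.85 × 3.9 × 15.2) = 7.5732 in.
With β₁ = 0.85, c = a/β₁ = 7.5732/0.85 = 8.91 in.

c ≈ 8.91 in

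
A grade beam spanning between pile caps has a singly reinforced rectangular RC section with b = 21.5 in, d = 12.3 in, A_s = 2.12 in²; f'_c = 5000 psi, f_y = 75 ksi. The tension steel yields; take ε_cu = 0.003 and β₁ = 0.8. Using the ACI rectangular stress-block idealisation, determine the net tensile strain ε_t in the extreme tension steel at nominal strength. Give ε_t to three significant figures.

ε_t ≈ 0.0140

a = A_s f_y/(0.85 f'_c b) = 1.740 in.
β₁ = 0.8, so c = a/β₁ = 1.740/0.8 = 2.175 in.
From the linear strain diagram with ε_cu = 0.003: ε_t = 0.003 (d − c)/c = 0.003 × (12.3 − 2.175)/2.175 = 0.0140.
Since ε_t ≥ 0.005, the section is tension-controlled.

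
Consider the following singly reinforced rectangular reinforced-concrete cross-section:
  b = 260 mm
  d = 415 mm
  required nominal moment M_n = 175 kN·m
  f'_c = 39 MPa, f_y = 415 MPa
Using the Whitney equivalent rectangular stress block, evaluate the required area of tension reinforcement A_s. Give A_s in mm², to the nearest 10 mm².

With M_n = 0.85 f'_c a b (d − a/2), solve the quadratic for a:
a = d − √(d² − 2M_n/(0.85 f'_c b)) = 415 − √(415² − 2 × 175×10⁶/(0.85 × 39 × 260)) = 52.21 mm.
A_s = 0.85 f'_c a b / f_y = 0.85 × 39 × 52.21 × 260 / 415 = 1084.3 mm².

A_s ≈ 1080 mm²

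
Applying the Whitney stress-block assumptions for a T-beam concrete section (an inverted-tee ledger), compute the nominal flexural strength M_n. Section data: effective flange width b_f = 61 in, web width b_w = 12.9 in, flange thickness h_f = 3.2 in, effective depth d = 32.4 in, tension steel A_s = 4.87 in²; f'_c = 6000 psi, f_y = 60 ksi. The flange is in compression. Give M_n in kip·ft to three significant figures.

Tension: T = A_s f_y = 4.87 × 60 = 292.2 kips.
Try a within the flange: a = T/(0.85 f'_c b_f) = 292.2/(0.85 × 6 × 61) = 0.939 in.
Since a = 0.939 ≤ h_f = 3.2 in, the stress block lies entirely in the flange; analyse as a rectangular beam of width b_f.
M_n = T(d − a/2) = 292.2 × (32.4 − 0.4695) = 9330.1 kip·in.
M_n = 9330.1/12 = 777.51 kip·ft.

M_n ≈ 778 kip·ft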